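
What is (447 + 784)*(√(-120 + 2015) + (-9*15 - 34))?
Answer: -208039 + 1231*√1895 ≈ -1.5445e+5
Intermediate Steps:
(447 + 784)*(√(-120 + 2015) + (-9*15 - 34)) = 1231*(√1895 + (-135 - 34)) = 1231*(√1895 - 169) = 1231*(-169 + √1895) = -208039 + 1231*√1895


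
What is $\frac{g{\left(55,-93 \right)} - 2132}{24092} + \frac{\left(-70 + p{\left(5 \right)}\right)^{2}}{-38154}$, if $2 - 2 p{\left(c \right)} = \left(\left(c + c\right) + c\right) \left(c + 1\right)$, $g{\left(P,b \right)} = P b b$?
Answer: $\frac{2959203845}{153201028} \approx 19.316$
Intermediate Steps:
$g{\left(P,b \right)} = P b^{2}$
$p{\left(c \right)} = 1 - \frac{3 c \left(1 + c\right)}{2}$ ($p{\left(c \right)} = 1 - \frac{\left(\left(c + c\right) + c\right) \left(c + 1\right)}{2} = 1 - \frac{\left(2 c + c\right) \left(1 + c\right)}{2} = 1 - \frac{3 c \left(1 + c\right)}{2}$)
$\frac{g{\left(55,-93 \right)} - 2132}{24092} + \frac{\left(-70 + p{\left(5 \right)}\right)^{2}}{-38154} = \frac{55 \left(-93\right)^{2} - 2132}{24092} + \frac{\left(-70 - \left(\frac{13}{2} + \frac{75}{2}\right)\right)^{2}}{-38154} = \left(55 \cdot 8649 - 2132\right) \frac{1}{24092} + \left(-70 - 44\right)^{2} \left(- \frac{1}{38154}\right) = \left(475695 - 2132\right) \frac{1}{24092} + \left(-70 - 44\right)^{2} \left(- \frac{1}{38154}\right) = 473563 \cdot \frac{1}{24092} + \left(-70 - 44\right)^{2} \left(- \frac{1}{38154}\right) = \frac{473563}{24092} + \left(-114\right)^{2} \left(- \frac{1}{38154}\right) = \frac{473563}{24092} + 12996 \left(- \frac{1}{38154}\right) = \frac{473563}{24092} - \frac{2166}{6359} = \frac{2959203845}{153201028}$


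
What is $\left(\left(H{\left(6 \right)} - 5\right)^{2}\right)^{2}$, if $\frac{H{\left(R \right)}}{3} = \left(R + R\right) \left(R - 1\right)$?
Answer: $937890625$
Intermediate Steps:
$H{\left(R \right)} = 6 R \left(-1 + R\right)$ ($H{\left(R \right)} = 3 \left(R + R\right) \left(R - 1\right) = 3 \cdot 2 R \left(-1 + R\right) = 6 R \left(-1 + R\right)$)
$\left(\left(H{\left(6 \right)} - 5\right)^{2}\right)^{2} = \left(\left(6 \cdot 6 \left(-1 + 6\right) - 5\right)^{2}\right)^{2} = \left(\left(6 \cdot 6 \cdot 5 - 5\right)^{2}\right)^{2} = \left(\left(180 - 5\right)^{2}\right)^{2} = \left(175^{2}\right)^{2} = 30625^{2} = 937890625$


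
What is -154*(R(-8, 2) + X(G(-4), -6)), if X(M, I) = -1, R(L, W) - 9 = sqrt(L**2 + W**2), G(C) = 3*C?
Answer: -1232 - 308*sqrt(17) ≈ -2501.9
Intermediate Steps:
R(L, W) = 9 + sqrt(L**2 + W**2)
-154*(R(-8, 2) + X(G(-4), -6)) = -154*((9 + sqrt((-8)**2 + 2**2)) - 1) = -154*((9 + sqrt(64 + 4)) - 1) = -154*((9 + sqrt(68)) - 1) = -154*((9 + 2*sqrt(17)) - 1) = -154*(8 + 2*sqrt(17)) = -1232 - 308*sqrt(17)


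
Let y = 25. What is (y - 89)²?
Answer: 4096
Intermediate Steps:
(y - 89)² = (25 - 89)² = (-64)² = 4096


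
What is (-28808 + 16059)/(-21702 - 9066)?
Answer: 12749/30768 ≈ 0.41436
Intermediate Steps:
(-28808 + 16059)/(-21702 - 9066) = -12749/(-30768) = -12749*(-1/30768) = 12749/30768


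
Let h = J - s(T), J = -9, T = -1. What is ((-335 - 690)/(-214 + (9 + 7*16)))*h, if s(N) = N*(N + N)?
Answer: -11275/93 ≈ -121.24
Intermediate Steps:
s(N) = 2*N² (s(N) = N*(2*N) = 2*N²)
h = -11 (h = -9 - 2*(-1)² = -9 - 2 = -11)
((-335 - 690)/(-214 + (9 + 7*16)))*h = ((-335 - 690)/(-214 + (9 + 7*16)))*(-11) = -1025/(-214 + (9 + 112))*(-11) = -1025/(-214 + 121)*(-11) = -1025/(-93)*(-11) = -1025*(-1/93)*(-11) = (1025/93)*(-11) = -11275/93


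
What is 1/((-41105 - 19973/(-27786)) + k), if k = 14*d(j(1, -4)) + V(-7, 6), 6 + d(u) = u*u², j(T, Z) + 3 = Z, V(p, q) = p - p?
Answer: -27786/1277885953 ≈ -2.1744e-5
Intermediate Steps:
V(p, q) = 0
j(T, Z) = -3 + Z
d(u) = -6 + u³ (d(u) = -6 + u*u² = -6 + u³)
k = -4886 (k = 14*(-6 + (-3 - 4)³) + 0 = 14*(-6 + (-7)³) + 0 = 14*(-6 - 343) + 0 = 14*(-349) + 0 = -4886 + 0 = -4886)
1/((-41105 - 19973/(-27786)) + k) = 1/((-41105 - 19973/(-27786)) - 4886) = 1/((-41105 - 19973*(-1)/27786) - 4886) = 1/((-41105 - 1*(-19973/27786)) - 4886) = 1/((-41105 + 19973/27786) - 4886) = 1/(-1142123557/27786 - 4886) = 1/(-1277885953/27786) = -27786/1277885953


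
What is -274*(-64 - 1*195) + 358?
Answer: 71324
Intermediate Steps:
-274*(-64 - 1*195) + 358 = -274*(-64 - 195) + 358 = -274*(-259) + 358 = 70966 + 358 = 71324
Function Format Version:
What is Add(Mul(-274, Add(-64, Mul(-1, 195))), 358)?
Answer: 71324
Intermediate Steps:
Add(Mul(-274, Add(-64, Mul(-1, 195))), 358) = Add(Mul(-274, Add(-64, -195)), 358) = Add(Mul(-274, -259), 358) = Add(70966, 358) = 71324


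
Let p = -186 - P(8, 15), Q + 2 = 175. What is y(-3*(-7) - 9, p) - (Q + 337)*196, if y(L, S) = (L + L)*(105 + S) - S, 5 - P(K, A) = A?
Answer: -101488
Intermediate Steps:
Q = 173 (Q = -2 + 175 = 173)
P(K, A) = 5 - A
p = -176 (p = -186 - (5 - 1*15) = -186 - (5 - 15) = -186 - 1*(-10) = -186 + 10 = -176)
y(L, S) = -S + 2*L*(105 + S) (y(L, S) = (2*L)*(105 + S) - S = 2*L*(105 + S) - S = -S + 2*L*(105 + S))
y(-3*(-7) - 9, p) - (Q + 337)*196 = (-1*(-176) + 210*(-3*(-7) - 9) + 2*(-3*(-7) - 9)*(-176)) - (173 + 337)*196 = (176 + 210*(21 - 9) + 2*(21 - 9)*(-176)) - 510*196 = (176 + 210*12 + 2*12*(-176)) - 1*99960 = (176 + 2520 - 4224) - 99960 = -1528 - 99960 = -101488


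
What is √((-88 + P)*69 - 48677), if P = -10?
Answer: I*√55439 ≈ 235.45*I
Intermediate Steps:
√((-88 + P)*69 - 48677) = √((-88 - 10)*69 - 48677) = √(-98*69 - 48677) = √(-6762 - 48677) = √(-55439) = I*√55439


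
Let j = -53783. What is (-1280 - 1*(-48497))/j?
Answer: -47217/53783 ≈ -0.87792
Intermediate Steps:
(-1280 - 1*(-48497))/j = (-1280 - 1*(-48497))/(-53783) = (-1280 + 48497)*(-1/53783) = 47217*(-1/53783) = -47217/53783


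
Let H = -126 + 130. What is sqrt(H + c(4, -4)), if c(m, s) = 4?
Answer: 2*sqrt(2) ≈ 2.8284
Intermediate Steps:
H = 4
sqrt(H + c(4, -4)) = sqrt(4 + 4) = sqrt(8) = 2*sqrt(2)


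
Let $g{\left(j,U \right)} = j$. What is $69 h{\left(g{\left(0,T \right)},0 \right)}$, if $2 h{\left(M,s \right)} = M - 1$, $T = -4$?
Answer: $- \frac{69}{2} \approx -34.5$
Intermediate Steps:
$h{\left(M,s \right)} = - \frac{1}{2} + \frac{M}{2}$ ($h{\left(M,s \right)} = \frac{M - 1}{2} = \frac{-1 + M}{2} = - \frac{1}{2} + \frac{M}{2}$)
$69 h{\left(g{\left(0,T \right)},0 \right)} = 69 \left(- \frac{1}{2} + \frac{1}{2} \cdot 0\right) = 69 \left(- \frac{1}{2} + 0\right) = 69 \left(- \frac{1}{2}\right) = - \frac{69}{2}$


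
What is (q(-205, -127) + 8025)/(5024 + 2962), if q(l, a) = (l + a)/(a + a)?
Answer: 1019341/1014222 ≈ 1.0050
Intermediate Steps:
q(l, a) = (a + l)/(2*a) (q(l, a) = (a + l)/((2*a)) = (a + l)*(1/(2*a)) = (a + l)/(2*a))
(q(-205, -127) + 8025)/(5024 + 2962) = ((½)*(-127 - 205)/(-127) + 8025)/(5024 + 2962) = ((½)*(-1/127)*(-332) + 8025)/7986 = (166/127 + 8025)*(1/7986) = (1019341/127)*(1/7986) = 1019341/1014222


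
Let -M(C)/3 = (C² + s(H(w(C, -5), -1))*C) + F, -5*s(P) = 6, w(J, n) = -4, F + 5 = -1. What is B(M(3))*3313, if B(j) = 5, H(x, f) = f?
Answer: 16565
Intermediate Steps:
F = -6 (F = -5 - 1 = -6)
s(P) = -6/5 (s(P) = -⅕*6 = -6/5)
M(C) = 18 - 3*C² + 18*C/5 (M(C) = -3*((C² - 6*C/5) - 6) = -3*(-6 + C² - 6*C/5) = 18 - 3*C² + 18*C/5)
B(M(3))*3313 = 5*3313 = 16565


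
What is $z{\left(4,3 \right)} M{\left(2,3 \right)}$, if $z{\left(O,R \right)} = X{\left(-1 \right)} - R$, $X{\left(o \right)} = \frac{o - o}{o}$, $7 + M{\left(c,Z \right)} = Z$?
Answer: $12$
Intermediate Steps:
$M{\left(c,Z \right)} = -7 + Z$
$X{\left(o \right)} = 0$ ($X{\left(o \right)} = \frac{0}{o} = 0$)
$z{\left(O,R \right)} = - R$ ($z{\left(O,R \right)} = 0 - R = - R$)
$z{\left(4,3 \right)} M{\left(2,3 \right)} = \left(-1\right) 3 \left(-7 + 3\right) = \left(-3\right) \left(-4\right) = 12$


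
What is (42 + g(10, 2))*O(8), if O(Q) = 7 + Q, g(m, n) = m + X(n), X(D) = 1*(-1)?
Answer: 765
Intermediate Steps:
X(D) = -1
g(m, n) = -1 + m (g(m, n) = m - 1 = -1 + m)
(42 + g(10, 2))*O(8) = (42 + (-1 + 10))*(7 + 8) = (42 + 9)*15 = 51*15 = 765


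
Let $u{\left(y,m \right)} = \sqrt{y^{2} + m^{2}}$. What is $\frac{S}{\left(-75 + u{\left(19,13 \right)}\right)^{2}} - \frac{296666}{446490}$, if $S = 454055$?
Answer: $\frac{24802164984332}{231808901445} + \frac{2724330 \sqrt{530}}{1038361} \approx 167.4$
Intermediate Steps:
$u{\left(y,m \right)} = \sqrt{m^{2} + y^{2}}$
$\frac{S}{\left(-75 + u{\left(19,13 \right)}\right)^{2}} - \frac{296666}{446490} = \frac{454055}{\left(-75 + \sqrt{13^{2} + 19^{2}}\right)^{2}} - \frac{296666}{446490} = \frac{454055}{\left(-75 + \sqrt{169 + 361}\right)^{2}} - \frac{148333}{223245} = \frac{454055}{\left(-75 + \sqrt{530}\right)^{2}} - \frac{148333}{223245} = - \frac{148333}{223245} + \frac{454055}{\left(-75 + \sqrt{530}\right)^{2}}$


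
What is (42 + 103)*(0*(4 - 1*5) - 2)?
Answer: -290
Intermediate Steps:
(42 + 103)*(0*(4 - 1*5) - 2) = 145*(0*(4 - 5) - 2) = 145*(0*(-1) - 2) = 145*(0 - 2) = 145*(-2) = -290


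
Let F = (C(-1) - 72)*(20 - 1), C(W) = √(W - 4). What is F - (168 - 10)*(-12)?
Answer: 528 + 19*I*√5 ≈ 528.0 + 42.485*I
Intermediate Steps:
C(W) = √(-4 + W)
F = -1368 + 19*I*√5 (F = (√(-4 - 1) - 72)*(20 - 1) = (√(-5) - 72)*19 = (I*√5 - 72)*19 = (-72 + I*√5)*19 = -1368 + 19*I*√5 ≈ -1368.0 + 42.485*I)
F - (168 - 10)*(-12) = (-1368 + 19*I*√5) - (168 - 10)*(-12) = (-1368 + 19*I*√5) - 158*(-12) = (-1368 + 19*I*√5) - 1*(-1896) = (-1368 + 19*I*√5) + 1896 = 528 + 19*I*√5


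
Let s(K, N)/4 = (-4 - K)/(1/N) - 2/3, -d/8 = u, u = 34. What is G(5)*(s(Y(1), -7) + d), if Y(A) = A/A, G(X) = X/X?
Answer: -404/3 ≈ -134.67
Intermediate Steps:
G(X) = 1
d = -272 (d = -8*34 = -272)
Y(A) = 1
s(K, N) = -8/3 + 4*N*(-4 - K) (s(K, N) = 4*((-4 - K)/(1/N) - 2/3) = 4*((-4 - K)*N - 2*⅓) = 4*(N*(-4 - K) - ⅔) = 4*(-⅔ + N*(-4 - K)) = -8/3 + 4*N*(-4 - K))
G(5)*(s(Y(1), -7) + d) = 1*((-8/3 - 16*(-7) - 4*1*(-7)) - 272) = 1*((-8/3 + 112 + 28) - 272) = 1*(412/3 - 272) = 1*(-404/3) = -404/3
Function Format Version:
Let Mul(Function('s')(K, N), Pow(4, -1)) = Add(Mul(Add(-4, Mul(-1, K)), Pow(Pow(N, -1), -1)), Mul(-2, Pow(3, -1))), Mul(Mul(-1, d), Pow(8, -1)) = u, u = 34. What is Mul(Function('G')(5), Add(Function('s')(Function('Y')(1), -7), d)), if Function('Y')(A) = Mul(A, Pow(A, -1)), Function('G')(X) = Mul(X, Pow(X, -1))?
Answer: Rational(-404, 3) ≈ -134.67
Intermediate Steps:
Function('G')(X) = 1
d = -272 (d = Mul(-8, 34) = -272)
Function('Y')(A) = 1
Function('s')(K, N) = Add(Rational(-8, 3), Mul(4, N, Add(-4, Mul(-1, K)))) (Function('s')(K, N) = Mul(4, Add(Mul(Add(-4, Mul(-1, K)), Pow(Pow(N, -1), -1)), Mul(-2, Pow(3, -1)))) = Mul(4, Add(Mul(Add(-4, Mul(-1, K)), N), Mul(-2, Rational(1, 3)))) = Mul(4, Add(Mul(N, Add(-4, Mul(-1, K))), Rational(-2, 3))) = Mul(4, Add(Rational(-2, 3), Mul(N, Add(-4, Mul(-1, K))))) = Add(Rational(-8, 3), Mul(4, N, Add(-4, Mul(-1, K)))))
Mul(Function('G')(5), Add(Function('s')(Function('Y')(1), -7), d)) = Mul(1, Add(Add(Rational(-8, 3), Mul(-16, -7), Mul(-4, 1, -7)), -272)) = Mul(1, Add(Add(Rational(-8, 3), 112, 28), -272)) = Mul(1, Add(Rational(412, 3), -272)) = Mul(1, Rational(-404, 3)) = Rational(-404, 3)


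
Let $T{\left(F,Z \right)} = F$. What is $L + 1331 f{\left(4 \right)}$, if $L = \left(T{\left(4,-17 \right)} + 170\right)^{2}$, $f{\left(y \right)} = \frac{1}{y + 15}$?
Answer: $\frac{576575}{19} \approx 30346.0$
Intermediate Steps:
$f{\left(y \right)} = \frac{1}{15 + y}$
$L = 30276$ ($L = \left(4 + 170\right)^{2} = 174^{2} = 30276$)
$L + 1331 f{\left(4 \right)} = 30276 + \frac{1331}{15 + 4} = 30276 + \frac{1331}{19} = \frac{576575}{19}$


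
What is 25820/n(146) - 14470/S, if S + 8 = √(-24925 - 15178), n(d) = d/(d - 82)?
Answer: 33196032560/2932191 + 14470*I*√40103/40167 ≈ 11321.0 + 72.142*I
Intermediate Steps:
n(d) = d/(-82 + d)
S = -8 + I*√40103 (S = -8 + √(-24925 - 15178) = -8 + √(-40103) = -8 + I*√40103 ≈ -8.0 + 200.26*I)
25820/n(146) - 14470/S = 25820/((146/(-82 + 146))) - 14470/(-8 + I*√40103) = 25820/((146/64)) - 14470/(-8 + I*√40103) = 25820/((146*(1/64))) - 14470/(-8 + I*√40103) = 25820/(73/32) - 14470/(-8 + I*√40103) = 25820*(32/73) - 14470/(-8 + I*√40103) = 826240/73 - 14470/(-8 + I*√40103)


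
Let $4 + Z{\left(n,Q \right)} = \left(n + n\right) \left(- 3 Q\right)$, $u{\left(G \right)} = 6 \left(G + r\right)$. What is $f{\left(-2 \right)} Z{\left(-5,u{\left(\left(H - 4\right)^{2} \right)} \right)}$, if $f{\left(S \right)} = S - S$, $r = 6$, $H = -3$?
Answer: $0$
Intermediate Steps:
$u{\left(G \right)} = 36 + 6 G$ ($u{\left(G \right)} = 6 \left(G + 6\right) = 6 \left(6 + G\right) = 36 + 6 G$)
$f{\left(S \right)} = 0$
$Z{\left(n,Q \right)} = -4 - 6 Q n$ ($Z{\left(n,Q \right)} = -4 + \left(n + n\right) \left(- 3 Q\right) = -4 + 2 n \left(- 3 Q\right) = -4 - 6 Q n$)
$f{\left(-2 \right)} Z{\left(-5,u{\left(\left(H - 4\right)^{2} \right)} \right)} = 0 \left(-4 - 6 \left(36 + 6 \left(-3 - 4\right)^{2}\right) \left(-5\right)\right) = 0 \left(-4 - 6 \left(36 + 6 \left(-7\right)^{2}\right) \left(-5\right)\right) = 0 \left(-4 - 6 \left(36 + 6 \cdot 49\right) \left(-5\right)\right) = 0 \left(-4 - 6 \left(36 + 294\right) \left(-5\right)\right) = 0 \left(-4 - 1980 \left(-5\right)\right) = 0 \left(-4 + 9900\right) = 0 \cdot 9896 = 0$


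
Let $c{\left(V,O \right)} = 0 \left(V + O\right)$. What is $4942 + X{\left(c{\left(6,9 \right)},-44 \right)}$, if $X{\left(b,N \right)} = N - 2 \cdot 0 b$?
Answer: $4898$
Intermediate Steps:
$c{\left(V,O \right)} = 0$ ($c{\left(V,O \right)} = 0 \left(O + V\right) = 0$)
$X{\left(b,N \right)} = N$ ($X{\left(b,N \right)} = N - 0 = N + 0 = N$)
$4942 + X{\left(c{\left(6,9 \right)},-44 \right)} = 4942 - 44 = 4898$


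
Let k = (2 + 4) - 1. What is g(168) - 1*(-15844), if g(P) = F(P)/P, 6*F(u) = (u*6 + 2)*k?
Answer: 7987901/504 ≈ 15849.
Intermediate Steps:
k = 5 (k = 6 - 1 = 5)
F(u) = 5/3 + 5*u (F(u) = ((u*6 + 2)*5)/6 = ((6*u + 2)*5)/6 = ((2 + 6*u)*5)/6 = (10 + 30*u)/6 = 5/3 + 5*u)
g(P) = (5/3 + 5*P)/P
g(168) - 1*(-15844) = (5 + (5/3)/168) - 1*(-15844) = (5 + (5/3)*(1/168)) + 15844 = (5 + 5/504) + 15844 = 2525/504 + 15844 = 7987901/504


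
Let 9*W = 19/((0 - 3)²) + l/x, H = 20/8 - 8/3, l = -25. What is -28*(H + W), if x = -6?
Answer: -1204/81 ≈ -14.864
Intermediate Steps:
H = -⅙ (H = 20*(⅛) - 8*⅓ = 5/2 - 8/3 = -⅙ ≈ -0.16667)
W = 113/162 (W = (19/((0 - 3)²) - 25/(-6))/9 = (19/((-3)²) - 25*(-⅙))/9 = (19/9 + 25/6)/9 = (⅑)*(113/18) = 113/162 ≈ 0.69753)
-28*(H + W) = -28*(-⅙ + 113/162) = -28*43/81 = -1204/81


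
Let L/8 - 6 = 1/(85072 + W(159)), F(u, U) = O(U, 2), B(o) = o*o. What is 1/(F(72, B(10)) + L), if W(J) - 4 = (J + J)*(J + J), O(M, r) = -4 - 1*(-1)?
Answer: 23275/1047376 ≈ 0.022222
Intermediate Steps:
O(M, r) = -3 (O(M, r) = -4 + 1 = -3)
W(J) = 4 + 4*J**2 (W(J) = 4 + (J + J)*(J + J) = 4 + (2*J)*(2*J) = 4 + 4*J**2)
B(o) = o**2
F(u, U) = -3
L = 1117201/23275 (L = 48 + 8/(85072 + (4 + 4*159**2)) = 48 + 8/(85072 + (4 + 4*25281)) = 48 + 8/(85072 + (4 + 101124)) = 48 + 8/(85072 + 101128) = 48 + 8/186200 = 48 + 8*(1/186200) = 48 + 1/23275 = 1117201/23275 ≈ 48.000)
1/(F(72, B(10)) + L) = 1/(-3 + 1117201/23275) = 1/(1047376/23275) = 23275/1047376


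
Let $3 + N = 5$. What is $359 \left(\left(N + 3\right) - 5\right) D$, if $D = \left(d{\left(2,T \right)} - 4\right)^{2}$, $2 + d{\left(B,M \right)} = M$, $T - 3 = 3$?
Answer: $0$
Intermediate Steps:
$T = 6$ ($T = 3 + 3 = 6$)
$N = 2$ ($N = -3 + 5 = 2$)
$d{\left(B,M \right)} = -2 + M$
$D = 0$ ($D = \left(\left(-2 + 6\right) - 4\right)^{2} = \left(4 - 4\right)^{2} = 0^{2} = 0$)
$359 \left(\left(N + 3\right) - 5\right) D = 359 \left(\left(2 + 3\right) - 5\right) 0 = 359 \left(5 - 5\right) 0 = 359 \cdot 0 \cdot 0 = 359 \cdot 0 = 0$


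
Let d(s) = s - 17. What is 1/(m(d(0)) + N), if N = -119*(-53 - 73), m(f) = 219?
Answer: 1/15213 ≈ 6.5733e-5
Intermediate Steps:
d(s) = -17 + s
N = 14994 (N = -119*(-126) = 14994)
1/(m(d(0)) + N) = 1/(219 + 14994) = 1/15213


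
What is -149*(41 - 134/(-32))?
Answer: -107727/16 ≈ -6732.9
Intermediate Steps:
-149*(41 - 134/(-32)) = -149*(41 - 134*(-1/32)) = -149*(41 + 67/16) = -149*723/16 = -107727/16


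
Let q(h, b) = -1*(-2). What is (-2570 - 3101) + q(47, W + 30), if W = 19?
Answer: -5669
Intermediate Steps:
q(h, b) = 2
(-2570 - 3101) + q(47, W + 30) = (-2570 - 3101) + 2 = -5671 + 2 = -5669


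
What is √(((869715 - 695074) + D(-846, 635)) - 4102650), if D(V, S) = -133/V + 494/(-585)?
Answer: I*√867697339910/470 ≈ 1981.9*I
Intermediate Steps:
D(V, S) = -38/45 - 133/V (D(V, S) = -133/V + 494*(-1/585) = -133/V - 38/45 = -38/45 - 133/V)
√(((869715 - 695074) + D(-846, 635)) - 4102650) = √(((869715 - 695074) + (-38/45 - 133/(-846))) - 4102650) = √((174641 + (-38/45 - 133*(-1/846))) - 4102650) = √((174641 + (-38/45 + 133/846)) - 4102650) = √((174641 - 323/470) - 4102650) = √(82080947/470 - 4102650) = √(-1846164553/470) = I*√867697339910/470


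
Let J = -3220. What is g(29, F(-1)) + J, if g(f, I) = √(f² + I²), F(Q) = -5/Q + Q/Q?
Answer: -3220 + √877 ≈ -3190.4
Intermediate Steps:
F(Q) = 1 - 5/Q (F(Q) = -5/Q + 1 = 1 - 5/Q)
g(f, I) = √(I² + f²)
g(29, F(-1)) + J = √(((-5 - 1)/(-1))² + 29²) - 3220 = √((-1*(-6))² + 841) - 3220 = √(6² + 841) - 3220 = √(36 + 841) - 3220 = √877 - 3220 = -3220 + √877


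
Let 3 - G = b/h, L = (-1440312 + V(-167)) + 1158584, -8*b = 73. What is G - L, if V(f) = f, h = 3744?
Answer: 8443408969/29952 ≈ 2.8190e+5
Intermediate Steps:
b = -73/8 (b = -⅛*73 = -73/8 ≈ -9.1250)
L = -281895 (L = (-1440312 - 167) + 1158584 = -1440479 + 1158584 = -281895)
G = 89929/29952 (G = 3 - (-73)/(3744*8) = 3 - 1*(-73/29952) = 3 + 73/29952 = 89929/29952 ≈ 3.0024)
G - L = 89929/29952 - 1*(-281895) = 89929/29952 + 281895 = 8443408969/29952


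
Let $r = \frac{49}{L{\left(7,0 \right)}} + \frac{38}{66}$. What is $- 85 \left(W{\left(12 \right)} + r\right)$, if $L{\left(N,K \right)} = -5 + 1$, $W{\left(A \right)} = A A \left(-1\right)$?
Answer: $\frac{1746665}{132} \approx 13232.0$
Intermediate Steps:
$W{\left(A \right)} = - A^{2}$ ($W{\left(A \right)} = A^{2} \left(-1\right) = - A^{2}$)
$L{\left(N,K \right)} = -4$
$r = - \frac{1541}{132}$ ($r = \frac{49}{-4} + \frac{38}{66} = 49 \left(- \frac{1}{4}\right) + 38 \cdot \frac{1}{66} = - \frac{49}{4} + \frac{19}{33} = - \frac{1541}{132} \approx -11.674$)
$- 85 \left(W{\left(12 \right)} + r\right) = - 85 \left(- 12^{2} - \frac{1541}{132}\right) = - 85 \left(\left(-1\right) 144 - \frac{1541}{132}\right) = - 85 \left(-144 - \frac{1541}{132}\right) = \left(-85\right) \left(- \frac{20549}{132}\right) = \frac{1746665}{132}$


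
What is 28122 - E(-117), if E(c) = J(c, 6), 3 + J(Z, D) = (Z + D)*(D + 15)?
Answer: 30456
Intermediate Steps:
J(Z, D) = -3 + (15 + D)*(D + Z) (J(Z, D) = -3 + (Z + D)*(D + 15) = -3 + (D + Z)*(15 + D) = -3 + (15 + D)*(D + Z))
E(c) = 123 + 21*c (E(c) = -3 + 6**2 + 15*6 + 15*c + 6*c = -3 + 36 + 90 + 15*c + 6*c = 123 + 21*c)
28122 - E(-117) = 28122 - (123 + 21*(-117)) = 28122 - (123 - 2457) = 28122 - 1*(-2334) = 28122 + 2334 = 30456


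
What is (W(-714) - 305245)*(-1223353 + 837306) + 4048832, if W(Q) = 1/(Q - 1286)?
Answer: 235685931080047/2000 ≈ 1.1784e+11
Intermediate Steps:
W(Q) = 1/(-1286 + Q)
(W(-714) - 305245)*(-1223353 + 837306) + 4048832 = (1/(-1286 - 714) - 305245)*(-1223353 + 837306) + 4048832 = (1/(-2000) - 305245)*(-386047) + 4048832 = (-1/2000 - 305245)*(-386047) + 4048832 = -610490001/2000*(-386047) + 4048832 = 235677833416047/2000 + 4048832 = 235685931080047/2000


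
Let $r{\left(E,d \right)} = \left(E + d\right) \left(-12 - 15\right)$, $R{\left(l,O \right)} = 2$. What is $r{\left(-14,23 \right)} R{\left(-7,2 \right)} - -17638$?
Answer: $17152$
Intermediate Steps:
$r{\left(E,d \right)} = - 27 E - 27 d$ ($r{\left(E,d \right)} = \left(E + d\right) \left(-27\right) = - 27 E - 27 d$)
$r{\left(-14,23 \right)} R{\left(-7,2 \right)} - -17638 = \left(\left(-27\right) \left(-14\right) - 621\right) 2 - -17638 = \left(378 - 621\right) 2 + 17638 = \left(-243\right) 2 + 17638 = -486 + 17638 = 17152$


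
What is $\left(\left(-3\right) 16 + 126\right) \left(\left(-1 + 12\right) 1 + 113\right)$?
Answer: $9672$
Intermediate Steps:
$\left(\left(-3\right) 16 + 126\right) \left(\left(-1 + 12\right) 1 + 113\right) = \left(-48 + 126\right) \left(11 \cdot 1 + 113\right) = 78 \left(11 + 113\right) = 78 \cdot 124 = 9672$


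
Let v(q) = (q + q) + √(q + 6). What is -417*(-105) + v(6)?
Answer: 43797 + 2*√3 ≈ 43800.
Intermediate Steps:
v(q) = √(6 + q) + 2*q (v(q) = 2*q + √(6 + q) = √(6 + q) + 2*q)
-417*(-105) + v(6) = -417*(-105) + (√(6 + 6) + 2*6) = 43785 + (√12 + 12) = 43785 + (2*√3 + 12) = 43785 + (12 + 2*√3) = 43797 + 2*√3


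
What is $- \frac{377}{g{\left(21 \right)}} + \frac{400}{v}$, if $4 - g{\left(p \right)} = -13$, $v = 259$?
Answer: $- \frac{90843}{4403} \approx -20.632$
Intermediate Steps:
$g{\left(p \right)} = 17$ ($g{\left(p \right)} = 4 - -13 = 4 + 13 = 17$)
$- \frac{377}{g{\left(21 \right)}} + \frac{400}{v} = - \frac{377}{17} + \frac{400}{259} = - \frac{90843}{4403}$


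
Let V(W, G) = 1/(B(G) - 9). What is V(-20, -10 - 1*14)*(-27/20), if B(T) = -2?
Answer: 27/220 ≈ 0.12273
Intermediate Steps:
V(W, G) = -1/11 (V(W, G) = 1/(-2 - 9) = 1/(-11) = -1/11)
V(-20, -10 - 1*14)*(-27/20) = -(-27)/(11*20) = -1/11*(-27/20) = 27/220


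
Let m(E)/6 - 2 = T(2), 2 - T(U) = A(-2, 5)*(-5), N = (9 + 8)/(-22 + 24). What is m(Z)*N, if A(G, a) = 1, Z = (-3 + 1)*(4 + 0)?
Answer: 459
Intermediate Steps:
Z = -8 (Z = -2*4 = -8)
N = 17/2 ≈ 8.5000
T(U) = 7 (T(U) = 2 - (-5) = 2 - 1*(-5) = 2 + 5 = 7)
m(E) = 54 (m(E) = 12 + 6*7 = 12 + 42 = 54)
m(Z)*N = 54*(17/2) = 459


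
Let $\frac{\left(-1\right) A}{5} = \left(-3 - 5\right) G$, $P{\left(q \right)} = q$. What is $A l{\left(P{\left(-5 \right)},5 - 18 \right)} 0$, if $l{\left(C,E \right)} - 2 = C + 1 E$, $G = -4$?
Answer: $0$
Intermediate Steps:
$A = -160$ ($A = - 5 \left(-3 - 5\right) \left(-4\right) = - 5 \left(\left(-8\right) \left(-4\right)\right) = \left(-5\right) 32 = -160$)
$l{\left(C,E \right)} = 2 + C + E$ ($l{\left(C,E \right)} = 2 + \left(C + 1 E\right) = 2 + \left(C + E\right) = 2 + C + E$)
$A l{\left(P{\left(-5 \right)},5 - 18 \right)} 0 = - 160 \left(2 - 5 + \left(5 - 18\right)\right) 0 = - 160 \left(2 - 5 - 13\right) 0 = \left(-160\right) \left(-16\right) 0 = 2560 \cdot 0 = 0$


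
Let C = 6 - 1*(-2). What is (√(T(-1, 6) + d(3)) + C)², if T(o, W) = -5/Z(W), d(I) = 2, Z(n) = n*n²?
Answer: (288 + √2562)²/1296 ≈ 88.473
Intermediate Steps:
Z(n) = n³
T(o, W) = -5/W³
C = 8 (C = 6 + 2 = 8)
(√(T(-1, 6) + d(3)) + C)² = (√(-5/6³ + 2) + 8)² = (√(-5*1/216 + 2) + 8)² = (√(-5/216 + 2) + 8)² = (√(427/216) + 8)² = (√2562/36 + 8)² = (8 + √2562/36)²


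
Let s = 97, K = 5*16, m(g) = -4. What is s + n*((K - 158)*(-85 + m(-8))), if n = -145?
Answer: -1006493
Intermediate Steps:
K = 80
s + n*((K - 158)*(-85 + m(-8))) = 97 - 145*(80 - 158)*(-85 - 4) = 97 - (-11310)*(-89) = 97 - 145*6942 = 97 - 1006590 = -1006493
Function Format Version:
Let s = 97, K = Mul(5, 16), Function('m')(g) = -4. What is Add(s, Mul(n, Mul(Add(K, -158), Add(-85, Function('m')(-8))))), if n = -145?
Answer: -1006493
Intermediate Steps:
K = 80
Add(s, Mul(n, Mul(Add(K, -158), Add(-85, Function('m')(-8))))) = Add(97, Mul(-145, Mul(Add(80, -158), Add(-85, -4)))) = Add(97, Mul(-145, Mul(-78, -89))) = Add(97, Mul(-145, 6942)) = Add(97, -1006590) = -1006493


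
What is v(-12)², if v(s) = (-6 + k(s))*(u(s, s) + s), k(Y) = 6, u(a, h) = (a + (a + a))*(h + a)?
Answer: 0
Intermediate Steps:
u(a, h) = 3*a*(a + h) (u(a, h) = (a + 2*a)*(a + h) = (3*a)*(a + h) = 3*a*(a + h))
v(s) = 0 (v(s) = (-6 + 6)*(3*s*(s + s) + s) = 0*(3*s*(2*s) + s) = 0*(6*s² + s) = 0*(s + 6*s²) = 0)
v(-12)² = 0² = 0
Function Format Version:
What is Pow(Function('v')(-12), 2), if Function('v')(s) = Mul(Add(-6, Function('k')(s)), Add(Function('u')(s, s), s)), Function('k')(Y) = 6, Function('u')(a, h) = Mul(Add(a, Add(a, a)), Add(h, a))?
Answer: 0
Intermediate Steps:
Function('u')(a, h) = Mul(3, a, Add(a, h)) (Function('u')(a, h) = Mul(Add(a, Mul(2, a)), Add(a, h)) = Mul(Mul(3, a), Add(a, h)) = Mul(3, a, Add(a, h)))
Function('v')(s) = 0 (Function('v')(s) = Mul(Add(-6, 6), Add(Mul(3, s, Add(s, s)), s)) = Mul(0, Add(Mul(3, s, Mul(2, s)), s)) = Mul(0, Add(Mul(6, Pow(s, 2)), s)) = Mul(0, Add(s, Mul(6, Pow(s, 2)))) = 0)
Pow(Function('v')(-12), 2) = Pow(0, 2) = 0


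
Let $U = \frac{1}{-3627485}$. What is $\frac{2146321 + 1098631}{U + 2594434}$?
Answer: $\frac{11771014705720}{9411270418489} \approx 1.2507$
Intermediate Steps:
$U = - \frac{1}{3627485} \approx -2.7567 \cdot 10^{-7}$
$\frac{2146321 + 1098631}{U + 2594434} = \frac{2146321 + 1098631}{- \frac{1}{3627485} + 2594434} = \frac{3244952}{\frac{9411270418489}{3627485}} = 3244952 \cdot \frac{3627485}{9411270418489} = \frac{11771014705720}{9411270418489}$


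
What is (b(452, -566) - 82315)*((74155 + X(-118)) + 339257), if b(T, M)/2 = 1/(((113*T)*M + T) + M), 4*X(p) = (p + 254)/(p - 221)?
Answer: -166750321684910892784/4900097535 ≈ -3.4030e+10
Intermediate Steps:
X(p) = (254 + p)/(4*(-221 + p)) (X(p) = ((p + 254)/(p - 221))/4 = ((254 + p)/(-221 + p))/4 = (254 + p)/(4*(-221 + p)))
b(T, M) = 2/(M + T + 113*M*T) (b(T, M) = 2/(((113*T)*M + T) + M) = 2/((113*M*T + T) + M) = 2/((T + 113*M*T) + M) = 2/(M + T + 113*M*T))
(b(452, -566) - 82315)*((74155 + X(-118)) + 339257) = (2/(-566 + 452 + 113*(-566)*452) - 82315)*((74155 + (254 - 118)/(4*(-221 - 118))) + 339257) = (2/(-566 + 452 - 28909016) - 82315)*((74155 + (¼)*136/(-339)) + 339257) = (2/(-28909130) - 82315)*((74155 + (¼)*(-1/339)*136) + 339257) = (2*(-1/28909130) - 82315)*((74155 - 34/339) + 339257) = (-1/14454565 - 82315)*(25138511/339 + 339257) = -1189827517976/14454565*140146634/339 = -166750321684910892784/4900097535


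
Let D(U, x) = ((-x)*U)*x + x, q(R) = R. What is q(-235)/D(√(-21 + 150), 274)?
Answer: 235/2653636022 + 235*√129/9684803 ≈ 0.00027568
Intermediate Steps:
D(U, x) = x - U*x² (D(U, x) = (-U*x)*x + x = -U*x² + x = x - U*x²)
q(-235)/D(√(-21 + 150), 274) = -235*1/(274*(1 - 1*√(-21 + 150)*274)) = -235*1/(274*(1 - 1*√129*274)) = -235*1/(274*(1 - 274*√129)) = -235/(274 - 75076*√129)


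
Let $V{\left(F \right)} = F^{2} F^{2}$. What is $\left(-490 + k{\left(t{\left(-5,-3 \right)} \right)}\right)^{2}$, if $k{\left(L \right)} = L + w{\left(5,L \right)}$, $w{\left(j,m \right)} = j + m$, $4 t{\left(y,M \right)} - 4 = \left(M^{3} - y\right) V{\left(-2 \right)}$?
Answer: $434281$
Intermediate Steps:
$V{\left(F \right)} = F^{4}$
$t{\left(y,M \right)} = 1 - 4 y + 4 M^{3}$ ($t{\left(y,M \right)} = 1 + \frac{\left(M^{3} - y\right) \left(-2\right)^{4}}{4} = 1 + \frac{\left(M^{3} - y\right) 16}{4} = 1 + \frac{- 16 y + 16 M^{3}}{4} = 1 + \left(- 4 y + 4 M^{3}\right) = 1 - 4 y + 4 M^{3}$)
$k{\left(L \right)} = 5 + 2 L$ ($k{\left(L \right)} = L + \left(5 + L\right) = 5 + 2 L$)
$\left(-490 + k{\left(t{\left(-5,-3 \right)} \right)}\right)^{2} = \left(-490 + \left(5 + 2 \left(1 - -20 + 4 \left(-3\right)^{3}\right)\right)\right)^{2} = \left(-490 + \left(5 + 2 \left(1 + 20 + 4 \left(-27\right)\right)\right)\right)^{2} = \left(-490 + \left(5 + 2 \left(1 + 20 - 108\right)\right)\right)^{2} = \left(-490 + \left(5 + 2 \left(-87\right)\right)\right)^{2} = \left(-490 + \left(5 - 174\right)\right)^{2} = \left(-490 - 169\right)^{2} = \left(-659\right)^{2} = 434281$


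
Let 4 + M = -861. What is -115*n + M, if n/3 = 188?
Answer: -65725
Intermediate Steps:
M = -865 (M = -4 - 861 = -865)
n = 564 (n = 3*188 = 564)
-115*n + M = -115*564 - 865 = -64860 - 865 = -65725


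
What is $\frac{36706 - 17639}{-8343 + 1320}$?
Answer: $- \frac{19067}{7023} \approx -2.7149$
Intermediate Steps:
$\frac{36706 - 17639}{-8343 + 1320} = \frac{19067}{-7023} = 19067 \left(- \frac{1}{7023}\right) = - \frac{19067}{7023}$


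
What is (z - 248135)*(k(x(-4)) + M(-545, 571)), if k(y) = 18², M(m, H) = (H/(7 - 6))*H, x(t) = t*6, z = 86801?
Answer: -52653770910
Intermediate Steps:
x(t) = 6*t
M(m, H) = H² (M(m, H) = (H/1)*H = (H*1)*H = H*H = H²)
k(y) = 324
(z - 248135)*(k(x(-4)) + M(-545, 571)) = (86801 - 248135)*(324 + 571²) = -161334*(324 + 326041) = -161334*326365 = -52653770910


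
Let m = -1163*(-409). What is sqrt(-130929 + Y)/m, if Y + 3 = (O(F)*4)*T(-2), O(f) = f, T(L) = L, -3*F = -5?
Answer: 2*I*sqrt(294627)/1427001 ≈ 0.00076075*I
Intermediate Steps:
F = 5/3 (F = -1/3*(-5) = 5/3 ≈ 1.6667)
m = 475667
Y = -49/3 (Y = -3 + ((5/3)*4)*(-2) = -3 + (20/3)*(-2) = -3 - 40/3 = -49/3 ≈ -16.333)
sqrt(-130929 + Y)/m = sqrt(-130929 - 49/3)/475667 = sqrt(-392836/3)*(1/475667) = (2*I*sqrt(294627)/3)*(1/475667) = 2*I*sqrt(294627)/1427001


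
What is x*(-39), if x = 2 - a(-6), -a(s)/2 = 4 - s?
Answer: -858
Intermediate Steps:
a(s) = -8 + 2*s (a(s) = -2*(4 - s) = -8 + 2*s)
x = 22 (x = 2 - (-8 + 2*(-6)) = 2 - (-8 - 12) = 2 - 1*(-20) = 2 + 20 = 22)
x*(-39) = 22*(-39) = -858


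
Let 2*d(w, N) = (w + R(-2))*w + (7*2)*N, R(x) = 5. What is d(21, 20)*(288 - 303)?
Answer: -6195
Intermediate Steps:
d(w, N) = 7*N + w*(5 + w)/2 (d(w, N) = ((w + 5)*w + (7*2)*N)/2 = ((5 + w)*w + 14*N)/2 = (w*(5 + w) + 14*N)/2 = (14*N + w*(5 + w))/2 = 7*N + w*(5 + w)/2)
d(21, 20)*(288 - 303) = ((½)*21² + 7*20 + (5/2)*21)*(288 - 303) = ((½)*441 + 140 + 105/2)*(-15) = (441/2 + 140 + 105/2)*(-15) = 413*(-15) = -6195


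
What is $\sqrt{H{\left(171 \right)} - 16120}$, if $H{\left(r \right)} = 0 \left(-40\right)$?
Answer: $2 i \sqrt{4030} \approx 126.96 i$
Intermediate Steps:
$H{\left(r \right)} = 0$
$\sqrt{H{\left(171 \right)} - 16120} = \sqrt{0 - 16120} = \sqrt{-16120} = 2 i \sqrt{4030}$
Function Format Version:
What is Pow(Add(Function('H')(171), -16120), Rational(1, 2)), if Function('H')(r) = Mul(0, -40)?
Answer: Mul(2, I, Pow(4030, Rational(1, 2))) ≈ Mul(126.96, I)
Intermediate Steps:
Function('H')(r) = 0
Pow(Add(Function('H')(171), -16120), Rational(1, 2)) = Pow(Add(0, -16120), Rational(1, 2)) = Pow(-16120, Rational(1, 2)) = Mul(2, I, Pow(4030, Rational(1, 2)))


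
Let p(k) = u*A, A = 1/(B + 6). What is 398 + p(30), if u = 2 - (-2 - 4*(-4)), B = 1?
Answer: 2774/7 ≈ 396.29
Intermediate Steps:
u = -12 (u = 2 - (-2 + 16) = 2 - 1*14 = 2 - 14 = -12)
A = ⅐ (A = 1/(1 + 6) = 1/7 = ⅐ ≈ 0.14286)
p(k) = -12/7 (p(k) = -12*⅐ = -12/7)
398 + p(30) = 398 - 12/7 = 2774/7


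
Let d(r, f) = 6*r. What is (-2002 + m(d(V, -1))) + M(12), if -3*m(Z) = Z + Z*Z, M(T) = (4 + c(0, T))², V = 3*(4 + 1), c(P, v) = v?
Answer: -4476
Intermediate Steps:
V = 15 (V = 3*5 = 15)
M(T) = (4 + T)²
m(Z) = -Z/3 - Z²/3 (m(Z) = -(Z + Z*Z)/3 = -(Z + Z²)/3 = -Z/3 - Z²/3)
(-2002 + m(d(V, -1))) + M(12) = (-2002 - 6*15*(1 + 6*15)/3) + (4 + 12)² = (-2002 - ⅓*90*(1 + 90)) + 16² = (-2002 - ⅓*90*91) + 256 = (-2002 - 2730) + 256 = -4732 + 256 = -4476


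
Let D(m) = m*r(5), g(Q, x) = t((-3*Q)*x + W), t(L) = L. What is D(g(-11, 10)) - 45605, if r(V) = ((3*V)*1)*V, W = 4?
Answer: -20555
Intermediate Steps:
r(V) = 3*V² (r(V) = (3*V)*V = 3*V²)
g(Q, x) = 4 - 3*Q*x (g(Q, x) = (-3*Q)*x + 4 = -3*Q*x + 4 = 4 - 3*Q*x)
D(m) = 75*m (D(m) = m*(3*5²) = m*(3*25) = m*75 = 75*m)
D(g(-11, 10)) - 45605 = 75*(4 - 3*(-11)*10) - 45605 = 75*(4 + 330) - 45605 = 75*334 - 45605 = 25050 - 45605 = -20555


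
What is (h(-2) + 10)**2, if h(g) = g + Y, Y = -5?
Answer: 9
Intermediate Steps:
h(g) = -5 + g (h(g) = g - 5 = -5 + g)
(h(-2) + 10)**2 = ((-5 - 2) + 10)**2 = (-7 + 10)**2 = 3**2 = 9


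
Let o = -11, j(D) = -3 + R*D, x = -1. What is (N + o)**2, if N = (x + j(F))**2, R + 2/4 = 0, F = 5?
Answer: 15625/16 ≈ 976.56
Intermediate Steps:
R = -1/2 (R = -1/2 + 0 = -1/2 ≈ -0.50000)
j(D) = -3 - D/2
N = 169/4 (N = (-1 + (-3 - 1/2*5))**2 = (-1 + (-3 - 5/2))**2 = (-1 - 11/2)**2 = (-13/2)**2 = 169/4 ≈ 42.250)
(N + o)**2 = (169/4 - 11)**2 = (125/4)**2 = 15625/16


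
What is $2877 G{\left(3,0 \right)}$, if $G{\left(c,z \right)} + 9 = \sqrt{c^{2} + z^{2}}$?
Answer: $-17262$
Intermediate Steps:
$G{\left(c,z \right)} = -9 + \sqrt{c^{2} + z^{2}}$
$2877 G{\left(3,0 \right)} = 2877 \left(-9 + \sqrt{3^{2} + 0^{2}}\right) = 2877 \left(-9 + \sqrt{9 + 0}\right) = 2877 \left(-9 + \sqrt{9}\right) = 2877 \left(-9 + 3\right) = 2877 \left(-6\right) = -17262$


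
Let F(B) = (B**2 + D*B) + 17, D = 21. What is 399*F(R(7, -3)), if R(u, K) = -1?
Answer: -1197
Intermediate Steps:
F(B) = 17 + B**2 + 21*B (F(B) = (B**2 + 21*B) + 17 = 17 + B**2 + 21*B)
399*F(R(7, -3)) = 399*(17 + (-1)**2 + 21*(-1)) = 399*(17 + 1 - 21) = 399*(-3) = -1197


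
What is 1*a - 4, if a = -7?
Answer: -11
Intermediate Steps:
1*a - 4 = 1*(-7) - 4 = -7 - 4 = -11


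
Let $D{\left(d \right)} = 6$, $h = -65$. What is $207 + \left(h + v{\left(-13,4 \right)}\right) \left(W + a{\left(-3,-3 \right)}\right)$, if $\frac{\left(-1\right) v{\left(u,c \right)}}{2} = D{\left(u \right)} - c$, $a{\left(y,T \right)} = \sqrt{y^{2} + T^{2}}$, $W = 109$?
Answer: $-7314 - 207 \sqrt{2} \approx -7606.7$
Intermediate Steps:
$a{\left(y,T \right)} = \sqrt{T^{2} + y^{2}}$
$v{\left(u,c \right)} = -12 + 2 c$ ($v{\left(u,c \right)} = - 2 \left(6 - c\right) = -12 + 2 c$)
$207 + \left(h + v{\left(-13,4 \right)}\right) \left(W + a{\left(-3,-3 \right)}\right) = 207 + \left(-65 + \left(-12 + 2 \cdot 4\right)\right) \left(109 + \sqrt{\left(-3\right)^{2} + \left(-3\right)^{2}}\right) = 207 + \left(-65 + \left(-12 + 8\right)\right) \left(109 + \sqrt{9 + 9}\right) = 207 + \left(-65 - 4\right) \left(109 + \sqrt{18}\right) = 207 - 69 \left(109 + 3 \sqrt{2}\right) = 207 - \left(7521 + 207 \sqrt{2}\right) = -7314 - 207 \sqrt{2}$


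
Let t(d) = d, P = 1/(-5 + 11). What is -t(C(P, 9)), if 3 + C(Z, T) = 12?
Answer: -9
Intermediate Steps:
P = 1/6 ≈ 0.16667
C(Z, T) = 9 (C(Z, T) = -3 + 12 = 9)
-t(C(P, 9)) = -1*9 = -9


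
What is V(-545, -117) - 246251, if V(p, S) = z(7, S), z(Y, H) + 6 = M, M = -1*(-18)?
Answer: -246239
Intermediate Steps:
M = 18
z(Y, H) = 12 (z(Y, H) = -6 + 18 = 12)
V(p, S) = 12
V(-545, -117) - 246251 = 12 - 246251 = -246239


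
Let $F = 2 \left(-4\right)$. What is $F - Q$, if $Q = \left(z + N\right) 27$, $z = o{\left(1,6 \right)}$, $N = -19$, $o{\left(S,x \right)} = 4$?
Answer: $397$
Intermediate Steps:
$z = 4$
$F = -8$
$Q = -405$ ($Q = \left(4 - 19\right) 27 = \left(-15\right) 27 = -405$)
$F - Q = -8 - -405 = -8 + 405 = 397$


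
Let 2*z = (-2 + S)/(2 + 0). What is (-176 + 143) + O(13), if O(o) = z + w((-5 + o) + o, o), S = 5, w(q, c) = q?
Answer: -45/4 ≈ -11.250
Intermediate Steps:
z = ¾ (z = ((-2 + 5)/(2 + 0))/2 = (3/2)/2 = (3*(½))/2 = (½)*(3/2) = ¾ ≈ 0.75000)
O(o) = -17/4 + 2*o (O(o) = ¾ + ((-5 + o) + o) = ¾ + (-5 + 2*o) = -17/4 + 2*o)
(-176 + 143) + O(13) = (-176 + 143) + (-17/4 + 2*13) = -33 + (-17/4 + 26) = -33 + 87/4 = -45/4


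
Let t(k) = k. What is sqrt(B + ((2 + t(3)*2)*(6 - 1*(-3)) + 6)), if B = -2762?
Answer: 2*I*sqrt(671) ≈ 51.807*I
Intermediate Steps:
sqrt(B + ((2 + t(3)*2)*(6 - 1*(-3)) + 6)) = sqrt(-2762 + ((2 + 3*2)*(6 - 1*(-3)) + 6)) = sqrt(-2762 + ((2 + 6)*(6 + 3) + 6)) = sqrt(-2762 + (8*9 + 6)) = sqrt(-2762 + (72 + 6)) = sqrt(-2762 + 78) = sqrt(-2684) = 2*I*sqrt(671)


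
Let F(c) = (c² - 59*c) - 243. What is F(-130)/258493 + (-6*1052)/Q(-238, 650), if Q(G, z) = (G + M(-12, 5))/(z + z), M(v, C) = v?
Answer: 42421924851/1292465 ≈ 32823.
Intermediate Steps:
F(c) = -243 + c² - 59*c
Q(G, z) = (-12 + G)/(2*z) (Q(G, z) = (G - 12)/(z + z) = (-12 + G)/((2*z)) = (-12 + G)*(1/(2*z)) = (-12 + G)/(2*z))
F(-130)/258493 + (-6*1052)/Q(-238, 650) = (-243 + (-130)² - 59*(-130))/258493 + (-6*1052)/(((½)*(-12 - 238)/650)) = (-243 + 16900 + 7670)*(1/258493) - 6312/((½)*(1/650)*(-250)) = 24327*(1/258493) - 6312/(-5/26) = 24327/258493 - 6312*(-26/5) = 24327/258493 + 164112/5 = 42421924851/1292465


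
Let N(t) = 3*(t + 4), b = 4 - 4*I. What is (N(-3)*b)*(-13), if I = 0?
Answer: -156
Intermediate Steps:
b = 4 (b = 4 - 4*0 = 4 + 0 = 4)
N(t) = 12 + 3*t (N(t) = 3*(4 + t) = 12 + 3*t)
(N(-3)*b)*(-13) = ((12 + 3*(-3))*4)*(-13) = ((12 - 9)*4)*(-13) = (3*4)*(-13) = 12*(-13) = -156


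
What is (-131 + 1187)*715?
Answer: 755040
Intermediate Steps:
(-131 + 1187)*715 = 1056*715 = 755040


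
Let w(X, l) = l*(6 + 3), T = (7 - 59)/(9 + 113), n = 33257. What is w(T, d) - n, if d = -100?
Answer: -34157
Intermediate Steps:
T = -26/61 (T = -52/122 = -52*1/122 = -26/61 ≈ -0.42623)
w(X, l) = 9*l (w(X, l) = l*9 = 9*l)
w(T, d) - n = 9*(-100) - 1*33257 = -900 - 33257 = -34157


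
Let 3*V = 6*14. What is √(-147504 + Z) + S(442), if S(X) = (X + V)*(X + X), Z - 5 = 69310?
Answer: 415480 + I*√78189 ≈ 4.1548e+5 + 279.62*I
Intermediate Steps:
Z = 69315 (Z = 5 + 69310 = 69315)
V = 28 (V = (6*14)/3 = (⅓)*84 = 28)
S(X) = 2*X*(28 + X) (S(X) = (X + 28)*(X + X) = (28 + X)*(2*X) = 2*X*(28 + X))
√(-147504 + Z) + S(442) = √(-147504 + 69315) + 2*442*(28 + 442) = √(-78189) + 2*442*470 = I*√78189 + 415480 = 415480 + I*√78189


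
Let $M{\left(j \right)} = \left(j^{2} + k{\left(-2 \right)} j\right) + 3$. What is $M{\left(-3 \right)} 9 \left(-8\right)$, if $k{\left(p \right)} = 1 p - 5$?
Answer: $-2376$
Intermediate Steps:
$k{\left(p \right)} = -5 + p$ ($k{\left(p \right)} = p - 5 = -5 + p$)
$M{\left(j \right)} = 3 + j^{2} - 7 j$ ($M{\left(j \right)} = \left(j^{2} + \left(-5 - 2\right) j\right) + 3 = \left(j^{2} - 7 j\right) + 3 = 3 + j^{2} - 7 j$)
$M{\left(-3 \right)} 9 \left(-8\right) = \left(3 + \left(-3\right)^{2} - -21\right) 9 \left(-8\right) = \left(3 + 9 + 21\right) 9 \left(-8\right) = 33 \cdot 9 \left(-8\right) = 297 \left(-8\right) = -2376$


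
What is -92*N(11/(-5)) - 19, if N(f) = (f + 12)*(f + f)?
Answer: 98701/25 ≈ 3948.0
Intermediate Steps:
N(f) = 2*f*(12 + f) (N(f) = (12 + f)*(2*f) = 2*f*(12 + f))
-92*N(11/(-5)) - 19 = -184*11/(-5)*(12 + 11/(-5)) - 19 = -184*11*(-⅕)*(12 + 11*(-⅕)) - 19 = -184*(-11)*(12 - 11/5)/5 - 19 = -184*(-11)*49/(5*5) - 19 = -92*(-1078/25) - 19 = 99176/25 - 19 = 98701/25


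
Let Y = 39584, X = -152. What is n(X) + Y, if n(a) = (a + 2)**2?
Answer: 62084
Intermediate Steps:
n(a) = (2 + a)**2
n(X) + Y = (2 - 152)**2 + 39584 = (-150)**2 + 39584 = 22500 + 39584 = 62084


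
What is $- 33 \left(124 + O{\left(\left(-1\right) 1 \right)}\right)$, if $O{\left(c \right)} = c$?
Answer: $-4059$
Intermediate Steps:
$- 33 \left(124 + O{\left(\left(-1\right) 1 \right)}\right) = - 33 \left(124 - 1\right) = \left(-33\right) 123 = -4059$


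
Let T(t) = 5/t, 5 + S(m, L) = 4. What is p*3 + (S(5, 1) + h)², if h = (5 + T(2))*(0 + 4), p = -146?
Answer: 403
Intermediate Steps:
S(m, L) = -1 (S(m, L) = -5 + 4 = -1)
h = 30 (h = (5 + 5/2)*(0 + 4) = (5 + 5*(½))*4 = (5 + 5/2)*4 = (15/2)*4 = 30)
p*3 + (S(5, 1) + h)² = -146*3 + (-1 + 30)² = -438 + 29² = -438 + 841 = 403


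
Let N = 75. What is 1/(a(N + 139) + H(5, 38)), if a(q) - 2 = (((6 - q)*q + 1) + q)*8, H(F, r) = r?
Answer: -1/354336 ≈ -2.8222e-6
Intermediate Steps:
a(q) = 10 + 8*q + 8*q*(6 - q) (a(q) = 2 + (((6 - q)*q + 1) + q)*8 = 2 + ((q*(6 - q) + 1) + q)*8 = 2 + ((1 + q*(6 - q)) + q)*8 = 2 + (1 + q + q*(6 - q))*8 = 2 + (8 + 8*q + 8*q*(6 - q)) = 10 + 8*q + 8*q*(6 - q))
1/(a(N + 139) + H(5, 38)) = 1/((10 - 8*(75 + 139)**2 + 56*(75 + 139)) + 38) = 1/((10 - 8*214**2 + 56*214) + 38) = 1/((10 - 8*45796 + 11984) + 38) = 1/((10 - 366368 + 11984) + 38) = 1/(-354374 + 38) = 1/(-354336) = -1/354336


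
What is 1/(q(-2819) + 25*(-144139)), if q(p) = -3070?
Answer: -1/3606545 ≈ -2.7727e-7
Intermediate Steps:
1/(q(-2819) + 25*(-144139)) = 1/(-3070 + 25*(-144139)) = 1/(-3070 - 3603475) = 1/(-3606545) = -1/3606545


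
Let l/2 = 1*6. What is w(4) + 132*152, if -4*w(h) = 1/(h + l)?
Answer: 1284095/64 ≈ 20064.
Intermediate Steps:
l = 12 (l = 2*(1*6) = 2*6 = 12)
w(h) = -1/(4*(12 + h)) (w(h) = -1/(4*(h + 12)) = -1/(4*(12 + h)))
w(4) + 132*152 = -1/(48 + 4*4) + 132*152 = -1/(48 + 16) + 20064 = -1/64 + 20064 = 1284095/64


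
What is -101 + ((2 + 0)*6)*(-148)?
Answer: -1877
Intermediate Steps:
-101 + ((2 + 0)*6)*(-148) = -101 + (2*6)*(-148) = -101 + 12*(-148) = -101 - 1776 = -1877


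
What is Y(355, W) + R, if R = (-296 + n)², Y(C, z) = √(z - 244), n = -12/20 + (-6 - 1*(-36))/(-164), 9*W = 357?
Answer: 14806265761/168100 + I*√1839/3 ≈ 88080.0 + 14.295*I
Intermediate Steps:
W = 119/3 (W = (⅑)*357 = 119/3 ≈ 39.667)
n = -321/410 (n = -12*1/20 + (-6 + 36)*(-1/164) = -⅗ + 30*(-1/164) = -⅗ - 15/82 = -321/410 ≈ -0.78293)
Y(C, z) = √(-244 + z)
R = 14806265761/168100 (R = (-296 - 321/410)² = (-121681/410)² = 14806265761/168100 ≈ 88080.)
Y(355, W) + R = √(-244 + 119/3) + 14806265761/168100 = √(-613/3) + 14806265761/168100 = I*√1839/3 + 14806265761/168100 = 14806265761/168100 + I*√1839/3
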